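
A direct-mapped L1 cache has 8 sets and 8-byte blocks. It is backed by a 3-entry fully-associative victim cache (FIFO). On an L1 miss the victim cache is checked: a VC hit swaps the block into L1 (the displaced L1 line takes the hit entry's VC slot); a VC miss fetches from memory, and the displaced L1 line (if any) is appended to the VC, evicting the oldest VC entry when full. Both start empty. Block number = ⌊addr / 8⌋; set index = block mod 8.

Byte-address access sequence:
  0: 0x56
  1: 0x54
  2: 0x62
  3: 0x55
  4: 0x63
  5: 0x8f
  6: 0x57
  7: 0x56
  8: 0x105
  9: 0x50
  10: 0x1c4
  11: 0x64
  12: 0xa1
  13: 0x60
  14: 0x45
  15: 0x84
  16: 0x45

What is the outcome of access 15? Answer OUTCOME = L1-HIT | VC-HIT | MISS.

OUTCOME = MISS

#0 0x56→b10/s2 MISS; vc=[]
#1 0x54→b10/s2 L1-HIT; vc=[]
#2 0x62→b12/s4 MISS; vc=[]
#3 0x55→b10/s2 L1-HIT; vc=[]
#4 0x63→b12/s4 L1-HIT; vc=[]
#5 0x8f→b17/s1 MISS; vc=[]
#6 0x57→b10/s2 L1-HIT; vc=[]
#7 0x56→b10/s2 L1-HIT; vc=[]
#8 0x105→b32/s0 MISS; vc=[]
#9 0x50→b10/s2 L1-HIT; vc=[]
#10 0x1c4→b56/s0 MISS; vc=[32]
#11 0x64→b12/s4 L1-HIT; vc=[32]
#12 0xa1→b20/s4 MISS; vc=[32,12]
#13 0x60→b12/s4 VC-HIT; vc=[32,20]
#14 0x45→b8/s0 MISS; vc=[32,20,56]
#15 0x84→b16/s0 MISS; vc=[20,56,8]
#16 0x45→b8/s0 VC-HIT; vc=[20,56,16]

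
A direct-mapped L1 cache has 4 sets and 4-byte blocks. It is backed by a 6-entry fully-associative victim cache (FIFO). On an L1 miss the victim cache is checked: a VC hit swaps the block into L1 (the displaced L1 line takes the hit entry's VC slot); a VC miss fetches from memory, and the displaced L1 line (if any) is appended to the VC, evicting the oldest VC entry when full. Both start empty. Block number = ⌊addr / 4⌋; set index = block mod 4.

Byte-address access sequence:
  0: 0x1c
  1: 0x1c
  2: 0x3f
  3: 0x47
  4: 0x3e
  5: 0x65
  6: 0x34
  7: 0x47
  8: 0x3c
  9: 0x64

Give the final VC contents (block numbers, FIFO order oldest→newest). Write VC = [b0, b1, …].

0: 0x1c (blk 7, set 3) → MISS  vc=[]
1: 0x1c (blk 7, set 3) → L1-HIT  vc=[]
2: 0x3f (blk 15, set 3) → MISS  vc=[7]
3: 0x47 (blk 17, set 1) → MISS  vc=[7]
4: 0x3e (blk 15, set 3) → L1-HIT  vc=[7]
5: 0x65 (blk 25, set 1) → MISS  vc=[7, 17]
6: 0x34 (blk 13, set 1) → MISS  vc=[7, 17, 25]
7: 0x47 (blk 17, set 1) → VC-HIT  vc=[7, 13, 25]
8: 0x3c (blk 15, set 3) → L1-HIT  vc=[7, 13, 25]
9: 0x64 (blk 25, set 1) → VC-HIT  vc=[7, 13, 17]

VC = [7, 13, 17]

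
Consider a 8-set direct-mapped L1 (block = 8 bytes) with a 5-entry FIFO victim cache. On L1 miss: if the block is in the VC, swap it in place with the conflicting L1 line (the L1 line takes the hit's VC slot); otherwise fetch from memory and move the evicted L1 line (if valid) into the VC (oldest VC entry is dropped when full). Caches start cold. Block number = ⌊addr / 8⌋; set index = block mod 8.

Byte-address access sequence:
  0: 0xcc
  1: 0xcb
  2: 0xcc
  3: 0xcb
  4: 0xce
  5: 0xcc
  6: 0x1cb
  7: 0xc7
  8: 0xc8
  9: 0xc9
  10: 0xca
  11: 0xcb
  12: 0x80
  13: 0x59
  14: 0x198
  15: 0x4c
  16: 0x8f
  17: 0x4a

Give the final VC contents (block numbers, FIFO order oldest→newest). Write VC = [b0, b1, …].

0: 0xcc (blk 25, set 1) → MISS  vc=[]
1: 0xcb (blk 25, set 1) → L1-HIT  vc=[]
2: 0xcc (blk 25, set 1) → L1-HIT  vc=[]
3: 0xcb (blk 25, set 1) → L1-HIT  vc=[]
4: 0xce (blk 25, set 1) → L1-HIT  vc=[]
5: 0xcc (blk 25, set 1) → L1-HIT  vc=[]
6: 0x1cb (blk 57, set 1) → MISS  vc=[25]
7: 0xc7 (blk 24, set 0) → MISS  vc=[25]
8: 0xc8 (blk 25, set 1) → VC-HIT  vc=[57]
9: 0xc9 (blk 25, set 1) → L1-HIT  vc=[57]
10: 0xca (blk 25, set 1) → L1-HIT  vc=[57]
11: 0xcb (blk 25, set 1) → L1-HIT  vc=[57]
12: 0x80 (blk 16, set 0) → MISS  vc=[57, 24]
13: 0x59 (blk 11, set 3) → MISS  vc=[57, 24]
14: 0x198 (blk 51, set 3) → MISS  vc=[57, 24, 11]
15: 0x4c (blk 9, set 1) → MISS  vc=[57, 24, 11, 25]
16: 0x8f (blk 17, set 1) → MISS  vc=[57, 24, 11, 25, 9]
17: 0x4a (blk 9, set 1) → VC-HIT  vc=[57, 24, 11, 25, 17]

VC = [57, 24, 11, 25, 17]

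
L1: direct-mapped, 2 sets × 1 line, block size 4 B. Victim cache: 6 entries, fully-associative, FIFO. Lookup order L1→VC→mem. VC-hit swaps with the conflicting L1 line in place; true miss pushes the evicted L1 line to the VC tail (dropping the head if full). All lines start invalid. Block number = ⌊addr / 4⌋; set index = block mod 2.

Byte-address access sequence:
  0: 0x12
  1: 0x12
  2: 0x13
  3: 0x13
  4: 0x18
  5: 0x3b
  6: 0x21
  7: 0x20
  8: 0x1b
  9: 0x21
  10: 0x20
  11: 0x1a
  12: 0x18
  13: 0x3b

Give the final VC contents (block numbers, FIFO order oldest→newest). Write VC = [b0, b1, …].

VC = [4, 8, 6]

#0 0x12→b4/s0 MISS; vc=[]
#1 0x12→b4/s0 L1-HIT; vc=[]
#2 0x13→b4/s0 L1-HIT; vc=[]
#3 0x13→b4/s0 L1-HIT; vc=[]
#4 0x18→b6/s0 MISS; vc=[4]
#5 0x3b→b14/s0 MISS; vc=[4,6]
#6 0x21→b8/s0 MISS; vc=[4,6,14]
#7 0x20→b8/s0 L1-HIT; vc=[4,6,14]
#8 0x1b→b6/s0 VC-HIT; vc=[4,8,14]
#9 0x21→b8/s0 VC-HIT; vc=[4,6,14]
#10 0x20→b8/s0 L1-HIT; vc=[4,6,14]
#11 0x1a→b6/s0 VC-HIT; vc=[4,8,14]
#12 0x18→b6/s0 L1-HIT; vc=[4,8,14]
#13 0x3b→b14/s0 VC-HIT; vc=[4,8,6]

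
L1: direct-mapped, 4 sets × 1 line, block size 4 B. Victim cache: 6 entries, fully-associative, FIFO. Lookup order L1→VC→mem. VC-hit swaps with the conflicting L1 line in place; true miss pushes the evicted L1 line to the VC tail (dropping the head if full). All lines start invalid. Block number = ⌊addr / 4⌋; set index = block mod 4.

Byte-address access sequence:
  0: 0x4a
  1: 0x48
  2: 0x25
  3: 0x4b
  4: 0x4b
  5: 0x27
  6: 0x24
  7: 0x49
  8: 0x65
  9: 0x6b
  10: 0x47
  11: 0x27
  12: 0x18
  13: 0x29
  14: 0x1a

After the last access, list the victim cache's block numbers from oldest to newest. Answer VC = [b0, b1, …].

VC = [17, 18, 25, 26, 10]

#0 0x4a→b18/s2 MISS; vc=[]
#1 0x48→b18/s2 L1-HIT; vc=[]
#2 0x25→b9/s1 MISS; vc=[]
#3 0x4b→b18/s2 L1-HIT; vc=[]
#4 0x4b→b18/s2 L1-HIT; vc=[]
#5 0x27→b9/s1 L1-HIT; vc=[]
#6 0x24→b9/s1 L1-HIT; vc=[]
#7 0x49→b18/s2 L1-HIT; vc=[]
#8 0x65→b25/s1 MISS; vc=[9]
#9 0x6b→b26/s2 MISS; vc=[9,18]
#10 0x47→b17/s1 MISS; vc=[9,18,25]
#11 0x27→b9/s1 VC-HIT; vc=[17,18,25]
#12 0x18→b6/s2 MISS; vc=[17,18,25,26]
#13 0x29→b10/s2 MISS; vc=[17,18,25,26,6]
#14 0x1a→b6/s2 VC-HIT; vc=[17,18,25,26,10]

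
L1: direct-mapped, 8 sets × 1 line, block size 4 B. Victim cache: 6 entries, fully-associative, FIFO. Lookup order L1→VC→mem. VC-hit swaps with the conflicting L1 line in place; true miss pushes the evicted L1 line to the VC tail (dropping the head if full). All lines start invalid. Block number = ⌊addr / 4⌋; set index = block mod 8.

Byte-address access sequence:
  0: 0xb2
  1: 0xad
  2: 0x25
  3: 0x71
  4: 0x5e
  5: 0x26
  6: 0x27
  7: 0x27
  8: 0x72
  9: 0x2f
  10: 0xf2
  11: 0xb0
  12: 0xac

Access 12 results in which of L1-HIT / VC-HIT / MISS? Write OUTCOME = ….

OUTCOME = VC-HIT

#0 0xb2→b44/s4 MISS; vc=[]
#1 0xad→b43/s3 MISS; vc=[]
#2 0x25→b9/s1 MISS; vc=[]
#3 0x71→b28/s4 MISS; vc=[44]
#4 0x5e→b23/s7 MISS; vc=[44]
#5 0x26→b9/s1 L1-HIT; vc=[44]
#6 0x27→b9/s1 L1-HIT; vc=[44]
#7 0x27→b9/s1 L1-HIT; vc=[44]
#8 0x72→b28/s4 L1-HIT; vc=[44]
#9 0x2f→b11/s3 MISS; vc=[44,43]
#10 0xf2→b60/s4 MISS; vc=[44,43,28]
#11 0xb0→b44/s4 VC-HIT; vc=[60,43,28]
#12 0xac→b43/s3 VC-HIT; vc=[60,11,28]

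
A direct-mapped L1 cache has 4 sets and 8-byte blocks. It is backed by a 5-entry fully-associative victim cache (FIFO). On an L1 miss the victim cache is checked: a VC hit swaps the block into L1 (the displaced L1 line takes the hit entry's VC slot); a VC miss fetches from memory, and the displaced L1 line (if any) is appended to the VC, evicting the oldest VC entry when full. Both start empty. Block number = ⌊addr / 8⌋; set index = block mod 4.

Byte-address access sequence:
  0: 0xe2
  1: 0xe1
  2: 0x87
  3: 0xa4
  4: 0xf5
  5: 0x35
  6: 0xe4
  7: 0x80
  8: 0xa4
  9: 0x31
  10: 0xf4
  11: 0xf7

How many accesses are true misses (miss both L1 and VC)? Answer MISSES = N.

MISSES = 5

#0 0xe2→b28/s0 MISS; vc=[]
#1 0xe1→b28/s0 L1-HIT; vc=[]
#2 0x87→b16/s0 MISS; vc=[28]
#3 0xa4→b20/s0 MISS; vc=[28,16]
#4 0xf5→b30/s2 MISS; vc=[28,16]
#5 0x35→b6/s2 MISS; vc=[28,16,30]
#6 0xe4→b28/s0 VC-HIT; vc=[20,16,30]
#7 0x80→b16/s0 VC-HIT; vc=[20,28,30]
#8 0xa4→b20/s0 VC-HIT; vc=[16,28,30]
#9 0x31→b6/s2 L1-HIT; vc=[16,28,30]
#10 0xf4→b30/s2 VC-HIT; vc=[16,28,6]
#11 0xf7→b30/s2 L1-HIT; vc=[16,28,6]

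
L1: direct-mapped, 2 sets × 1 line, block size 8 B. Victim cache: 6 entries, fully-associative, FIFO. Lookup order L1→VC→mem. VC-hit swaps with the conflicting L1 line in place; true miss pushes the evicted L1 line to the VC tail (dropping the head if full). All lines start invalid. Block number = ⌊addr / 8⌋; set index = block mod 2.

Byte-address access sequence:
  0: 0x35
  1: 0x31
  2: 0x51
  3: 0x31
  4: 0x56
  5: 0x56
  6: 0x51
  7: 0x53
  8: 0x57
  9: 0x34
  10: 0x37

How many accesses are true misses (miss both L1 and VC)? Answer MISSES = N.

MISSES = 2

0: 0x35 (blk 6, set 0) → MISS  vc=[]
1: 0x31 (blk 6, set 0) → L1-HIT  vc=[]
2: 0x51 (blk 10, set 0) → MISS  vc=[6]
3: 0x31 (blk 6, set 0) → VC-HIT  vc=[10]
4: 0x56 (blk 10, set 0) → VC-HIT  vc=[6]
5: 0x56 (blk 10, set 0) → L1-HIT  vc=[6]
6: 0x51 (blk 10, set 0) → L1-HIT  vc=[6]
7: 0x53 (blk 10, set 0) → L1-HIT  vc=[6]
8: 0x57 (blk 10, set 0) → L1-HIT  vc=[6]
9: 0x34 (blk 6, set 0) → VC-HIT  vc=[10]
10: 0x37 (blk 6, set 0) → L1-HIT  vc=[10]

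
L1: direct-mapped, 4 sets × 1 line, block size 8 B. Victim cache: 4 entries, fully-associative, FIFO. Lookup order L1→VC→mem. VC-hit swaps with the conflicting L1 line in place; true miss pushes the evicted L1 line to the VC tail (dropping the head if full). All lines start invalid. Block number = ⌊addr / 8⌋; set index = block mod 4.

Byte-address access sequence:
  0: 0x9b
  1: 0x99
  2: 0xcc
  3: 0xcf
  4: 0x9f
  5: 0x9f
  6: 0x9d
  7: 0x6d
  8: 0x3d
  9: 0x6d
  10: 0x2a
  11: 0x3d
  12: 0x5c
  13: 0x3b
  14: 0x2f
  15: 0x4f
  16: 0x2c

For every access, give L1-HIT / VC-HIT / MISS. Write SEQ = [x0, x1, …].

SEQ = [MISS, L1-HIT, MISS, L1-HIT, L1-HIT, L1-HIT, L1-HIT, MISS, MISS, L1-HIT, MISS, L1-HIT, MISS, VC-HIT, L1-HIT, MISS, VC-HIT]

  [0] addr=0x9b blk=19 s=3: MISS | VC []
  [1] addr=0x99 blk=19 s=3: L1-HIT | VC []
  [2] addr=0xcc blk=25 s=1: MISS | VC []
  [3] addr=0xcf blk=25 s=1: L1-HIT | VC []
  [4] addr=0x9f blk=19 s=3: L1-HIT | VC []
  [5] addr=0x9f blk=19 s=3: L1-HIT | VC []
  [6] addr=0x9d blk=19 s=3: L1-HIT | VC []
  [7] addr=0x6d blk=13 s=1: MISS | VC [25]
  [8] addr=0x3d blk=7 s=3: MISS | VC [25, 19]
  [9] addr=0x6d blk=13 s=1: L1-HIT | VC [25, 19]
  [10] addr=0x2a blk=5 s=1: MISS | VC [25, 19, 13]
  [11] addr=0x3d blk=7 s=3: L1-HIT | VC [25, 19, 13]
  [12] addr=0x5c blk=11 s=3: MISS | VC [25, 19, 13, 7]
  [13] addr=0x3b blk=7 s=3: VC-HIT | VC [25, 19, 13, 11]
  [14] addr=0x2f blk=5 s=1: L1-HIT | VC [25, 19, 13, 11]
  [15] addr=0x4f blk=9 s=1: MISS | VC [19, 13, 11, 5]
  [16] addr=0x2c blk=5 s=1: VC-HIT | VC [19, 13, 11, 9]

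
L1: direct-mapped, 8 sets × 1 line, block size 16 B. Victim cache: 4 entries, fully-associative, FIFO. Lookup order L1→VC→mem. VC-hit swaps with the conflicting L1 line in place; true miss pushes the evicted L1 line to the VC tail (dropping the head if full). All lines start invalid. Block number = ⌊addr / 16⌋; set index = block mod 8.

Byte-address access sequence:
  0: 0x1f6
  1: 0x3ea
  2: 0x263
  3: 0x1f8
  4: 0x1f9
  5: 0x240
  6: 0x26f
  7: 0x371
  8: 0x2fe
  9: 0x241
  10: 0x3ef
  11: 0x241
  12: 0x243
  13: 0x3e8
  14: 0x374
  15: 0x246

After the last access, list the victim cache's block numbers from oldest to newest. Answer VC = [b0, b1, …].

  [0] addr=0x1f6 blk=31 s=7: MISS | VC []
  [1] addr=0x3ea blk=62 s=6: MISS | VC []
  [2] addr=0x263 blk=38 s=6: MISS | VC [62]
  [3] addr=0x1f8 blk=31 s=7: L1-HIT | VC [62]
  [4] addr=0x1f9 blk=31 s=7: L1-HIT | VC [62]
  [5] addr=0x240 blk=36 s=4: MISS | VC [62]
  [6] addr=0x26f blk=38 s=6: L1-HIT | VC [62]
  [7] addr=0x371 blk=55 s=7: MISS | VC [62, 31]
  [8] addr=0x2fe blk=47 s=7: MISS | VC [62, 31, 55]
  [9] addr=0x241 blk=36 s=4: L1-HIT | VC [62, 31, 55]
  [10] addr=0x3ef blk=62 s=6: VC-HIT | VC [38, 31, 55]
  [11] addr=0x241 blk=36 s=4: L1-HIT | VC [38, 31, 55]
  [12] addr=0x243 blk=36 s=4: L1-HIT | VC [38, 31, 55]
  [13] addr=0x3e8 blk=62 s=6: L1-HIT | VC [38, 31, 55]
  [14] addr=0x374 blk=55 s=7: VC-HIT | VC [38, 31, 47]
  [15] addr=0x246 blk=36 s=4: L1-HIT | VC [38, 31, 47]

VC = [38, 31, 47]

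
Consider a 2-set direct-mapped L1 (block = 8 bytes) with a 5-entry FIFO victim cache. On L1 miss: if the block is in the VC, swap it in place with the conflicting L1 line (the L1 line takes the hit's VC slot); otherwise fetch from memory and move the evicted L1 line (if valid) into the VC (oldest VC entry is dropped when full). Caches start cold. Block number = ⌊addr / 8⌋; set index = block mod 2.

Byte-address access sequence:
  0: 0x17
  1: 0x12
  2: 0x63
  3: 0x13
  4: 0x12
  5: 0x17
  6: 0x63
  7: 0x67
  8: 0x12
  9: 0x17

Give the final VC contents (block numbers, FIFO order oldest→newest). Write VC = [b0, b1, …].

0: 0x17 (blk 2, set 0) → MISS  vc=[]
1: 0x12 (blk 2, set 0) → L1-HIT  vc=[]
2: 0x63 (blk 12, set 0) → MISS  vc=[2]
3: 0x13 (blk 2, set 0) → VC-HIT  vc=[12]
4: 0x12 (blk 2, set 0) → L1-HIT  vc=[12]
5: 0x17 (blk 2, set 0) → L1-HIT  vc=[12]
6: 0x63 (blk 12, set 0) → VC-HIT  vc=[2]
7: 0x67 (blk 12, set 0) → L1-HIT  vc=[2]
8: 0x12 (blk 2, set 0) → VC-HIT  vc=[12]
9: 0x17 (blk 2, set 0) → L1-HIT  vc=[12]

VC = [12]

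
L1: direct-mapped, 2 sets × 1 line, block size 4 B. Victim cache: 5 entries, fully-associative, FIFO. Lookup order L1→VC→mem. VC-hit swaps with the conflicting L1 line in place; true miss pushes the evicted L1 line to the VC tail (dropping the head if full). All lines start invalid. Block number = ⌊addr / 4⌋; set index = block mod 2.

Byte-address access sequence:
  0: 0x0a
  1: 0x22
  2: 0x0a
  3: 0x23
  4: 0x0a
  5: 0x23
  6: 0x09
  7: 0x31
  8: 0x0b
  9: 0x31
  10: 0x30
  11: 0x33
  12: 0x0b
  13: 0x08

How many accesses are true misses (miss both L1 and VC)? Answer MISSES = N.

MISSES = 3

#0 0xa→b2/s0 MISS; vc=[]
#1 0x22→b8/s0 MISS; vc=[2]
#2 0xa→b2/s0 VC-HIT; vc=[8]
#3 0x23→b8/s0 VC-HIT; vc=[2]
#4 0xa→b2/s0 VC-HIT; vc=[8]
#5 0x23→b8/s0 VC-HIT; vc=[2]
#6 0x9→b2/s0 VC-HIT; vc=[8]
#7 0x31→b12/s0 MISS; vc=[8,2]
#8 0xb→b2/s0 VC-HIT; vc=[8,12]
#9 0x31→b12/s0 VC-HIT; vc=[8,2]
#10 0x30→b12/s0 L1-HIT; vc=[8,2]
#11 0x33→b12/s0 L1-HIT; vc=[8,2]
#12 0xb→b2/s0 VC-HIT; vc=[8,12]
#13 0x8→b2/s0 L1-HIT; vc=[8,12]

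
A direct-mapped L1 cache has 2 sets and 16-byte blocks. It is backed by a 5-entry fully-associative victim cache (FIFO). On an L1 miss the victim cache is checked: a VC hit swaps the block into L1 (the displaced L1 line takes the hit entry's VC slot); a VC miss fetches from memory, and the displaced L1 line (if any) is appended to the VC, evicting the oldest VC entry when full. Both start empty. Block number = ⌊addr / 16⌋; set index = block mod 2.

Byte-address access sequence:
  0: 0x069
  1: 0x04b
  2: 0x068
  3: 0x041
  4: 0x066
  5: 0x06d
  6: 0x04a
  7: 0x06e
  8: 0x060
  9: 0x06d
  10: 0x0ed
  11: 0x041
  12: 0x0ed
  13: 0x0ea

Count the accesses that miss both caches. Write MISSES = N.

#0 0x69→b6/s0 MISS; vc=[]
#1 0x4b→b4/s0 MISS; vc=[6]
#2 0x68→b6/s0 VC-HIT; vc=[4]
#3 0x41→b4/s0 VC-HIT; vc=[6]
#4 0x66→b6/s0 VC-HIT; vc=[4]
#5 0x6d→b6/s0 L1-HIT; vc=[4]
#6 0x4a→b4/s0 VC-HIT; vc=[6]
#7 0x6e→b6/s0 VC-HIT; vc=[4]
#8 0x60→b6/s0 L1-HIT; vc=[4]
#9 0x6d→b6/s0 L1-HIT; vc=[4]
#10 0xed→b14/s0 MISS; vc=[4,6]
#11 0x41→b4/s0 VC-HIT; vc=[14,6]
#12 0xed→b14/s0 VC-HIT; vc=[4,6]
#13 0xea→b14/s0 L1-HIT; vc=[4,6]

MISSES = 3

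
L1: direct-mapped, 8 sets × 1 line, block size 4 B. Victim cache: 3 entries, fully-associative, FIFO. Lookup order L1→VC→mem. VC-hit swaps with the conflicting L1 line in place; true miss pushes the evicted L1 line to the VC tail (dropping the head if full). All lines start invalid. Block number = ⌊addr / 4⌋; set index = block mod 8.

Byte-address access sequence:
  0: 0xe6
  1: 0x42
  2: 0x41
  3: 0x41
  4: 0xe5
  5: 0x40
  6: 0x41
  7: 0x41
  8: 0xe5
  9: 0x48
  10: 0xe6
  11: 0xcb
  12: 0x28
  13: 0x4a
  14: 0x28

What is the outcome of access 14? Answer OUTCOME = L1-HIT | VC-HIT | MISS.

0: 0xe6 (blk 57, set 1) → MISS  vc=[]
1: 0x42 (blk 16, set 0) → MISS  vc=[]
2: 0x41 (blk 16, set 0) → L1-HIT  vc=[]
3: 0x41 (blk 16, set 0) → L1-HIT  vc=[]
4: 0xe5 (blk 57, set 1) → L1-HIT  vc=[]
5: 0x40 (blk 16, set 0) → L1-HIT  vc=[]
6: 0x41 (blk 16, set 0) → L1-HIT  vc=[]
7: 0x41 (blk 16, set 0) → L1-HIT  vc=[]
8: 0xe5 (blk 57, set 1) → L1-HIT  vc=[]
9: 0x48 (blk 18, set 2) → MISS  vc=[]
10: 0xe6 (blk 57, set 1) → L1-HIT  vc=[]
11: 0xcb (blk 50, set 2) → MISS  vc=[18]
12: 0x28 (blk 10, set 2) → MISS  vc=[18, 50]
13: 0x4a (blk 18, set 2) → VC-HIT  vc=[10, 50]
14: 0x28 (blk 10, set 2) → VC-HIT  vc=[18, 50]

OUTCOME = VC-HIT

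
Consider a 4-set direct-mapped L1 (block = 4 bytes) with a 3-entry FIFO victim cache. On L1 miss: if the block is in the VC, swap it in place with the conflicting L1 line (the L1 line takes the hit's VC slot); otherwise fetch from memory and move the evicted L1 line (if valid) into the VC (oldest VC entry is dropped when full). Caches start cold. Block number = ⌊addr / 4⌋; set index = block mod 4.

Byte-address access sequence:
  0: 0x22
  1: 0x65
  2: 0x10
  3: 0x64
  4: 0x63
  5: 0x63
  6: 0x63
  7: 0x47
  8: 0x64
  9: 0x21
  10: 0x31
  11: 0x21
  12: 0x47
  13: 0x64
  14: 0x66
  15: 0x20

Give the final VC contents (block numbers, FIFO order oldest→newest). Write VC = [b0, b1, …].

#0 0x22→b8/s0 MISS; vc=[]
#1 0x65→b25/s1 MISS; vc=[]
#2 0x10→b4/s0 MISS; vc=[8]
#3 0x64→b25/s1 L1-HIT; vc=[8]
#4 0x63→b24/s0 MISS; vc=[8,4]
#5 0x63→b24/s0 L1-HIT; vc=[8,4]
#6 0x63→b24/s0 L1-HIT; vc=[8,4]
#7 0x47→b17/s1 MISS; vc=[8,4,25]
#8 0x64→b25/s1 VC-HIT; vc=[8,4,17]
#9 0x21→b8/s0 VC-HIT; vc=[24,4,17]
#10 0x31→b12/s0 MISS; vc=[4,17,8]
#11 0x21→b8/s0 VC-HIT; vc=[4,17,12]
#12 0x47→b17/s1 VC-HIT; vc=[4,25,12]
#13 0x64→b25/s1 VC-HIT; vc=[4,17,12]
#14 0x66→b25/s1 L1-HIT; vc=[4,17,12]
#15 0x20→b8/s0 L1-HIT; vc=[4,17,12]

VC = [4, 17, 12]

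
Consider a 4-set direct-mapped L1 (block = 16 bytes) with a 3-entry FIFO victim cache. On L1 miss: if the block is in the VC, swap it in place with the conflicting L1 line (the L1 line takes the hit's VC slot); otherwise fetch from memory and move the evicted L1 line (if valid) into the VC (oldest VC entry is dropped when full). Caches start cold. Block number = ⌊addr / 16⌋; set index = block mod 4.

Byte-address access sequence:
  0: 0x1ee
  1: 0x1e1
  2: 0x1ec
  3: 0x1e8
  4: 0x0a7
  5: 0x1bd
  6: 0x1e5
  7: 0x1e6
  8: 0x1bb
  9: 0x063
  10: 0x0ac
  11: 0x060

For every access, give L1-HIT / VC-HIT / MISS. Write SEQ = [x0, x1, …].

0: 0x1ee (blk 30, set 2) → MISS  vc=[]
1: 0x1e1 (blk 30, set 2) → L1-HIT  vc=[]
2: 0x1ec (blk 30, set 2) → L1-HIT  vc=[]
3: 0x1e8 (blk 30, set 2) → L1-HIT  vc=[]
4: 0xa7 (blk 10, set 2) → MISS  vc=[30]
5: 0x1bd (blk 27, set 3) → MISS  vc=[30]
6: 0x1e5 (blk 30, set 2) → VC-HIT  vc=[10]
7: 0x1e6 (blk 30, set 2) → L1-HIT  vc=[10]
8: 0x1bb (blk 27, set 3) → L1-HIT  vc=[10]
9: 0x63 (blk 6, set 2) → MISS  vc=[10, 30]
10: 0xac (blk 10, set 2) → VC-HIT  vc=[6, 30]
11: 0x60 (blk 6, set 2) → VC-HIT  vc=[10, 30]

SEQ = [MISS, L1-HIT, L1-HIT, L1-HIT, MISS, MISS, VC-HIT, L1-HIT, L1-HIT, MISS, VC-HIT, VC-HIT]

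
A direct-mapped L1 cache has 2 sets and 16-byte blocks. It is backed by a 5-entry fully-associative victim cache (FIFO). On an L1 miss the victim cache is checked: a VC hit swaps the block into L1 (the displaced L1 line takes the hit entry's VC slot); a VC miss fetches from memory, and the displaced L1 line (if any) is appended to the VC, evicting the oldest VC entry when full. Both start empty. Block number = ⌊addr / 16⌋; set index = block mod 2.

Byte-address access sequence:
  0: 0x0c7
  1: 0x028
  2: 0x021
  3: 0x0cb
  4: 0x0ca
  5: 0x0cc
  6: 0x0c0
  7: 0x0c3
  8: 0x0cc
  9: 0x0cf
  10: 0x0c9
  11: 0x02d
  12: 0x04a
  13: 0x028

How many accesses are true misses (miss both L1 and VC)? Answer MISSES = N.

0: 0xc7 (blk 12, set 0) → MISS  vc=[]
1: 0x28 (blk 2, set 0) → MISS  vc=[12]
2: 0x21 (blk 2, set 0) → L1-HIT  vc=[12]
3: 0xcb (blk 12, set 0) → VC-HIT  vc=[2]
4: 0xca (blk 12, set 0) → L1-HIT  vc=[2]
5: 0xcc (blk 12, set 0) → L1-HIT  vc=[2]
6: 0xc0 (blk 12, set 0) → L1-HIT  vc=[2]
7: 0xc3 (blk 12, set 0) → L1-HIT  vc=[2]
8: 0xcc (blk 12, set 0) → L1-HIT  vc=[2]
9: 0xcf (blk 12, set 0) → L1-HIT  vc=[2]
10: 0xc9 (blk 12, set 0) → L1-HIT  vc=[2]
11: 0x2d (blk 2, set 0) → VC-HIT  vc=[12]
12: 0x4a (blk 4, set 0) → MISS  vc=[12, 2]
13: 0x28 (blk 2, set 0) → VC-HIT  vc=[12, 4]

MISSES = 3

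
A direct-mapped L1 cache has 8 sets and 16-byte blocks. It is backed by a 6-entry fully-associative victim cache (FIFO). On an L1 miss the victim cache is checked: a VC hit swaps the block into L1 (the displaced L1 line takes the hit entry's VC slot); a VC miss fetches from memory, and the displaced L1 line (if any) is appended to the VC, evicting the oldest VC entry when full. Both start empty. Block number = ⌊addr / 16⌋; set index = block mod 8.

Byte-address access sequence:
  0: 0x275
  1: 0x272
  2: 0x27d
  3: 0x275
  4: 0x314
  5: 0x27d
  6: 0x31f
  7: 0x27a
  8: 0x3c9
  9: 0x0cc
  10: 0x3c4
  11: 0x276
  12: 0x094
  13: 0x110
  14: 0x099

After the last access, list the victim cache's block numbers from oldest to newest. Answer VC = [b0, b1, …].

VC = [12, 49, 17]

  [0] addr=0x275 blk=39 s=7: MISS | VC []
  [1] addr=0x272 blk=39 s=7: L1-HIT | VC []
  [2] addr=0x27d blk=39 s=7: L1-HIT | VC []
  [3] addr=0x275 blk=39 s=7: L1-HIT | VC []
  [4] addr=0x314 blk=49 s=1: MISS | VC []
  [5] addr=0x27d blk=39 s=7: L1-HIT | VC []
  [6] addr=0x31f blk=49 s=1: L1-HIT | VC []
  [7] addr=0x27a blk=39 s=7: L1-HIT | VC []
  [8] addr=0x3c9 blk=60 s=4: MISS | VC []
  [9] addr=0xcc blk=12 s=4: MISS | VC [60]
  [10] addr=0x3c4 blk=60 s=4: VC-HIT | VC [12]
  [11] addr=0x276 blk=39 s=7: L1-HIT | VC [12]
  [12] addr=0x94 blk=9 s=1: MISS | VC [12, 49]
  [13] addr=0x110 blk=17 s=1: MISS | VC [12, 49, 9]
  [14] addr=0x99 blk=9 s=1: VC-HIT | VC [12, 49, 17]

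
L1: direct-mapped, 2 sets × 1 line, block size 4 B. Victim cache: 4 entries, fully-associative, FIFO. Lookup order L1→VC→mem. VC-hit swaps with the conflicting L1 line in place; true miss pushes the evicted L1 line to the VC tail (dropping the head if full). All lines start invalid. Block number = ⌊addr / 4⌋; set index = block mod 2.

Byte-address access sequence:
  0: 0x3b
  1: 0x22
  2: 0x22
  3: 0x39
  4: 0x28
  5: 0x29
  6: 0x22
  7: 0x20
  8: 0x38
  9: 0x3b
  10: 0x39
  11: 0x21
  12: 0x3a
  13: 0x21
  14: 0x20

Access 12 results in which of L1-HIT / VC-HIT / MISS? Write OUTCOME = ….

#0 0x3b→b14/s0 MISS; vc=[]
#1 0x22→b8/s0 MISS; vc=[14]
#2 0x22→b8/s0 L1-HIT; vc=[14]
#3 0x39→b14/s0 VC-HIT; vc=[8]
#4 0x28→b10/s0 MISS; vc=[8,14]
#5 0x29→b10/s0 L1-HIT; vc=[8,14]
#6 0x22→b8/s0 VC-HIT; vc=[10,14]
#7 0x20→b8/s0 L1-HIT; vc=[10,14]
#8 0x38→b14/s0 VC-HIT; vc=[10,8]
#9 0x3b→b14/s0 L1-HIT; vc=[10,8]
#10 0x39→b14/s0 L1-HIT; vc=[10,8]
#11 0x21→b8/s0 VC-HIT; vc=[10,14]
#12 0x3a→b14/s0 VC-HIT; vc=[10,8]
#13 0x21→b8/s0 VC-HIT; vc=[10,14]
#14 0x20→b8/s0 L1-HIT; vc=[10,14]

OUTCOME = VC-HIT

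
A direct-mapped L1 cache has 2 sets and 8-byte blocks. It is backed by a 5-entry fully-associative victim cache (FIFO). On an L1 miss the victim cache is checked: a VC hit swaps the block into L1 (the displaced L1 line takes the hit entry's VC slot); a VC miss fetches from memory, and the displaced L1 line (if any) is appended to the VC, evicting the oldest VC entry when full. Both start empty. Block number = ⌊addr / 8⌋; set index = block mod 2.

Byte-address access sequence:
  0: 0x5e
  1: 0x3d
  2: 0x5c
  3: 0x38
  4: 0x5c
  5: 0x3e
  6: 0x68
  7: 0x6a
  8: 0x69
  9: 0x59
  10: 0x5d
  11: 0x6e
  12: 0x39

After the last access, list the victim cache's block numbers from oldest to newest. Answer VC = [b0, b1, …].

#0 0x5e→b11/s1 MISS; vc=[]
#1 0x3d→b7/s1 MISS; vc=[11]
#2 0x5c→b11/s1 VC-HIT; vc=[7]
#3 0x38→b7/s1 VC-HIT; vc=[11]
#4 0x5c→b11/s1 VC-HIT; vc=[7]
#5 0x3e→b7/s1 VC-HIT; vc=[11]
#6 0x68→b13/s1 MISS; vc=[11,7]
#7 0x6a→b13/s1 L1-HIT; vc=[11,7]
#8 0x69→b13/s1 L1-HIT; vc=[11,7]
#9 0x59→b11/s1 VC-HIT; vc=[13,7]
#10 0x5d→b11/s1 L1-HIT; vc=[13,7]
#11 0x6e→b13/s1 VC-HIT; vc=[11,7]
#12 0x39→b7/s1 VC-HIT; vc=[11,13]

VC = [11, 13]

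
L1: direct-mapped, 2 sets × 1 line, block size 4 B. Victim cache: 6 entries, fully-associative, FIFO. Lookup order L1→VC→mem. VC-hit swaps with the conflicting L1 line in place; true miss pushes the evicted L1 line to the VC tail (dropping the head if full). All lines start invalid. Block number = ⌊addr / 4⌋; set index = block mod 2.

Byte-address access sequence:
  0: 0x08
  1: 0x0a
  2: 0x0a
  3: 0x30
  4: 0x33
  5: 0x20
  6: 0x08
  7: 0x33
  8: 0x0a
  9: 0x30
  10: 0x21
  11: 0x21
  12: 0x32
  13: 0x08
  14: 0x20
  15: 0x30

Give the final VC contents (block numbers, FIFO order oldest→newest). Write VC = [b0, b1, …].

  [0] addr=0x8 blk=2 s=0: MISS | VC []
  [1] addr=0xa blk=2 s=0: L1-HIT | VC []
  [2] addr=0xa blk=2 s=0: L1-HIT | VC []
  [3] addr=0x30 blk=12 s=0: MISS | VC [2]
  [4] addr=0x33 blk=12 s=0: L1-HIT | VC [2]
  [5] addr=0x20 blk=8 s=0: MISS | VC [2, 12]
  [6] addr=0x8 blk=2 s=0: VC-HIT | VC [8, 12]
  [7] addr=0x33 blk=12 s=0: VC-HIT | VC [8, 2]
  [8] addr=0xa blk=2 s=0: VC-HIT | VC [8, 12]
  [9] addr=0x30 blk=12 s=0: VC-HIT | VC [8, 2]
  [10] addr=0x21 blk=8 s=0: VC-HIT | VC [12, 2]
  [11] addr=0x21 blk=8 s=0: L1-HIT | VC [12, 2]
  [12] addr=0x32 blk=12 s=0: VC-HIT | VC [8, 2]
  [13] addr=0x8 blk=2 s=0: VC-HIT | VC [8, 12]
  [14] addr=0x20 blk=8 s=0: VC-HIT | VC [2, 12]
  [15] addr=0x30 blk=12 s=0: VC-HIT | VC [2, 8]

VC = [2, 8]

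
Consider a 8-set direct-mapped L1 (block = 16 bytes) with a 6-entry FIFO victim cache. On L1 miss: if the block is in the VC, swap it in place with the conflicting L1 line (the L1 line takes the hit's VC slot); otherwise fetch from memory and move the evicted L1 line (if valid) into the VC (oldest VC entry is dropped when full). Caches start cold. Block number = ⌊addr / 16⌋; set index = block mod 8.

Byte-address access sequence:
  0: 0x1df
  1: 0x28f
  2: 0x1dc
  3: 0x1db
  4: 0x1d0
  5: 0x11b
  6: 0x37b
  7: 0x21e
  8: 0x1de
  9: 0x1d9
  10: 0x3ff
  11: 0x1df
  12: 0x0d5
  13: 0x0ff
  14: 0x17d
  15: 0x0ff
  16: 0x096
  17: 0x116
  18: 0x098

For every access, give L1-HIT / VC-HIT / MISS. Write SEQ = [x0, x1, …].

SEQ = [MISS, MISS, L1-HIT, L1-HIT, L1-HIT, MISS, MISS, MISS, L1-HIT, L1-HIT, MISS, L1-HIT, MISS, MISS, MISS, VC-HIT, MISS, VC-HIT, VC-HIT]

0: 0x1df (blk 29, set 5) → MISS  vc=[]
1: 0x28f (blk 40, set 0) → MISS  vc=[]
2: 0x1dc (blk 29, set 5) → L1-HIT  vc=[]
3: 0x1db (blk 29, set 5) → L1-HIT  vc=[]
4: 0x1d0 (blk 29, set 5) → L1-HIT  vc=[]
5: 0x11b (blk 17, set 1) → MISS  vc=[]
6: 0x37b (blk 55, set 7) → MISS  vc=[]
7: 0x21e (blk 33, set 1) → MISS  vc=[17]
8: 0x1de (blk 29, set 5) → L1-HIT  vc=[17]
9: 0x1d9 (blk 29, set 5) → L1-HIT  vc=[17]
10: 0x3ff (blk 63, set 7) → MISS  vc=[17, 55]
11: 0x1df (blk 29, set 5) → L1-HIT  vc=[17, 55]
12: 0xd5 (blk 13, set 5) → MISS  vc=[17, 55, 29]
13: 0xff (blk 15, set 7) → MISS  vc=[17, 55, 29, 63]
14: 0x17d (blk 23, set 7) → MISS  vc=[17, 55, 29, 63, 15]
15: 0xff (blk 15, set 7) → VC-HIT  vc=[17, 55, 29, 63, 23]
16: 0x96 (blk 9, set 1) → MISS  vc=[17, 55, 29, 63, 23, 33]
17: 0x116 (blk 17, set 1) → VC-HIT  vc=[9, 55, 29, 63, 23, 33]
18: 0x98 (blk 9, set 1) → VC-HIT  vc=[17, 55, 29, 63, 23, 33]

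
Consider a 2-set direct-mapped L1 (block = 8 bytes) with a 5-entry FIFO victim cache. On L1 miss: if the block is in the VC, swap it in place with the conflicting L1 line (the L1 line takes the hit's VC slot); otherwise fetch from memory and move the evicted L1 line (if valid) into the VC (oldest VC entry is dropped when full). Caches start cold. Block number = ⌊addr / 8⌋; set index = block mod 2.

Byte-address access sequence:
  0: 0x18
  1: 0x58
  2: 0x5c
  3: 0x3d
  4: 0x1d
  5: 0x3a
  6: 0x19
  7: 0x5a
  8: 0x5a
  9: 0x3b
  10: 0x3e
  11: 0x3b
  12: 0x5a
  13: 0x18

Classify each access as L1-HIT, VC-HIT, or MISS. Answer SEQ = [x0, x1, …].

SEQ = [MISS, MISS, L1-HIT, MISS, VC-HIT, VC-HIT, VC-HIT, VC-HIT, L1-HIT, VC-HIT, L1-HIT, L1-HIT, VC-HIT, VC-HIT]

  [0] addr=0x18 blk=3 s=1: MISS | VC []
  [1] addr=0x58 blk=11 s=1: MISS | VC [3]
  [2] addr=0x5c blk=11 s=1: L1-HIT | VC [3]
  [3] addr=0x3d blk=7 s=1: MISS | VC [3, 11]
  [4] addr=0x1d blk=3 s=1: VC-HIT | VC [7, 11]
  [5] addr=0x3a blk=7 s=1: VC-HIT | VC [3, 11]
  [6] addr=0x19 blk=3 s=1: VC-HIT | VC [7, 11]
  [7] addr=0x5a blk=11 s=1: VC-HIT | VC [7, 3]
  [8] addr=0x5a blk=11 s=1: L1-HIT | VC [7, 3]
  [9] addr=0x3b blk=7 s=1: VC-HIT | VC [11, 3]
  [10] addr=0x3e blk=7 s=1: L1-HIT | VC [11, 3]
  [11] addr=0x3b blk=7 s=1: L1-HIT | VC [11, 3]
  [12] addr=0x5a blk=11 s=1: VC-HIT | VC [7, 3]
  [13] addr=0x18 blk=3 s=1: VC-HIT | VC [7, 11]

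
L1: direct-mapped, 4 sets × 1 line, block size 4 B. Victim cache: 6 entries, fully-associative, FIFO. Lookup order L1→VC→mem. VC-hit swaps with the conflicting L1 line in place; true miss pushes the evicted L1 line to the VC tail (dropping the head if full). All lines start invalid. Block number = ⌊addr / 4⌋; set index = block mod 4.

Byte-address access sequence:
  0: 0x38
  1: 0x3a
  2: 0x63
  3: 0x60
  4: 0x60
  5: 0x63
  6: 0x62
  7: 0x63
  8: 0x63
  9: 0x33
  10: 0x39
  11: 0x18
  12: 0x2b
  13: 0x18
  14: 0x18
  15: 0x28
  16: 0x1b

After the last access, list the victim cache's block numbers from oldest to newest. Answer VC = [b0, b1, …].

VC = [24, 14, 10]

0: 0x38 (blk 14, set 2) → MISS  vc=[]
1: 0x3a (blk 14, set 2) → L1-HIT  vc=[]
2: 0x63 (blk 24, set 0) → MISS  vc=[]
3: 0x60 (blk 24, set 0) → L1-HIT  vc=[]
4: 0x60 (blk 24, set 0) → L1-HIT  vc=[]
5: 0x63 (blk 24, set 0) → L1-HIT  vc=[]
6: 0x62 (blk 24, set 0) → L1-HIT  vc=[]
7: 0x63 (blk 24, set 0) → L1-HIT  vc=[]
8: 0x63 (blk 24, set 0) → L1-HIT  vc=[]
9: 0x33 (blk 12, set 0) → MISS  vc=[24]
10: 0x39 (blk 14, set 2) → L1-HIT  vc=[24]
11: 0x18 (blk 6, set 2) → MISS  vc=[24, 14]
12: 0x2b (blk 10, set 2) → MISS  vc=[24, 14, 6]
13: 0x18 (blk 6, set 2) → VC-HIT  vc=[24, 14, 10]
14: 0x18 (blk 6, set 2) → L1-HIT  vc=[24, 14, 10]
15: 0x28 (blk 10, set 2) → VC-HIT  vc=[24, 14, 6]
16: 0x1b (blk 6, set 2) → VC-HIT  vc=[24, 14, 10]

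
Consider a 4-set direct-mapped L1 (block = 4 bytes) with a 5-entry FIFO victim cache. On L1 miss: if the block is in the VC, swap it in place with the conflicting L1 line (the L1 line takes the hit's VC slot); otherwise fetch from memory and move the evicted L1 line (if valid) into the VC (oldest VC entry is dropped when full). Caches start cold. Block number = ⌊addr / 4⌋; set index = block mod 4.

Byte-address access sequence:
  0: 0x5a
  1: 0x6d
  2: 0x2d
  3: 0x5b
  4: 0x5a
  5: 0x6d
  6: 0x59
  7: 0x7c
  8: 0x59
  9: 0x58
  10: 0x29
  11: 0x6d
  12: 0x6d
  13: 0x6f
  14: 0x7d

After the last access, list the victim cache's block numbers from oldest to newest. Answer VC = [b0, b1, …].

VC = [11, 27, 22]

  [0] addr=0x5a blk=22 s=2: MISS | VC []
  [1] addr=0x6d blk=27 s=3: MISS | VC []
  [2] addr=0x2d blk=11 s=3: MISS | VC [27]
  [3] addr=0x5b blk=22 s=2: L1-HIT | VC [27]
  [4] addr=0x5a blk=22 s=2: L1-HIT | VC [27]
  [5] addr=0x6d blk=27 s=3: VC-HIT | VC [11]
  [6] addr=0x59 blk=22 s=2: L1-HIT | VC [11]
  [7] addr=0x7c blk=31 s=3: MISS | VC [11, 27]
  [8] addr=0x59 blk=22 s=2: L1-HIT | VC [11, 27]
  [9] addr=0x58 blk=22 s=2: L1-HIT | VC [11, 27]
  [10] addr=0x29 blk=10 s=2: MISS | VC [11, 27, 22]
  [11] addr=0x6d blk=27 s=3: VC-HIT | VC [11, 31, 22]
  [12] addr=0x6d blk=27 s=3: L1-HIT | VC [11, 31, 22]
  [13] addr=0x6f blk=27 s=3: L1-HIT | VC [11, 31, 22]
  [14] addr=0x7d blk=31 s=3: VC-HIT | VC [11, 27, 22]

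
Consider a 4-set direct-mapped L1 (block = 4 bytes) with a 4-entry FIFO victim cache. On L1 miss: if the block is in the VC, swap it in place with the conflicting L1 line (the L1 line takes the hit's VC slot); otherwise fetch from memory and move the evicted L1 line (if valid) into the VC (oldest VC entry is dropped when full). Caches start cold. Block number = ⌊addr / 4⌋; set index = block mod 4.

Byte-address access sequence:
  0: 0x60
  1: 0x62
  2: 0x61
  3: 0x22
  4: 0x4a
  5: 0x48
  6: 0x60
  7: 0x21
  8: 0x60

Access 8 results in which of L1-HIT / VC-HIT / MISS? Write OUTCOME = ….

#0 0x60→b24/s0 MISS; vc=[]
#1 0x62→b24/s0 L1-HIT; vc=[]
#2 0x61→b24/s0 L1-HIT; vc=[]
#3 0x22→b8/s0 MISS; vc=[24]
#4 0x4a→b18/s2 MISS; vc=[24]
#5 0x48→b18/s2 L1-HIT; vc=[24]
#6 0x60→b24/s0 VC-HIT; vc=[8]
#7 0x21→b8/s0 VC-HIT; vc=[24]
#8 0x60→b24/s0 VC-HIT; vc=[8]

OUTCOME = VC-HIT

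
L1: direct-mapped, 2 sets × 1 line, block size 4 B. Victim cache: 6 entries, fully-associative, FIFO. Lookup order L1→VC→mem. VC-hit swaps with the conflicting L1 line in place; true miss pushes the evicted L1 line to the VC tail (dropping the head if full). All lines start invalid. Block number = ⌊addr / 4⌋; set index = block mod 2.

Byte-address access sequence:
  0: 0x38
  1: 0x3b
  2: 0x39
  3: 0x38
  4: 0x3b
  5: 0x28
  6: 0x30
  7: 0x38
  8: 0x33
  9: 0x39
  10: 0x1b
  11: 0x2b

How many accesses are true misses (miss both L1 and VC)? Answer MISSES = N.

#0 0x38→b14/s0 MISS; vc=[]
#1 0x3b→b14/s0 L1-HIT; vc=[]
#2 0x39→b14/s0 L1-HIT; vc=[]
#3 0x38→b14/s0 L1-HIT; vc=[]
#4 0x3b→b14/s0 L1-HIT; vc=[]
#5 0x28→b10/s0 MISS; vc=[14]
#6 0x30→b12/s0 MISS; vc=[14,10]
#7 0x38→b14/s0 VC-HIT; vc=[12,10]
#8 0x33→b12/s0 VC-HIT; vc=[14,10]
#9 0x39→b14/s0 VC-HIT; vc=[12,10]
#10 0x1b→b6/s0 MISS; vc=[12,10,14]
#11 0x2b→b10/s0 VC-HIT; vc=[12,6,14]

MISSES = 4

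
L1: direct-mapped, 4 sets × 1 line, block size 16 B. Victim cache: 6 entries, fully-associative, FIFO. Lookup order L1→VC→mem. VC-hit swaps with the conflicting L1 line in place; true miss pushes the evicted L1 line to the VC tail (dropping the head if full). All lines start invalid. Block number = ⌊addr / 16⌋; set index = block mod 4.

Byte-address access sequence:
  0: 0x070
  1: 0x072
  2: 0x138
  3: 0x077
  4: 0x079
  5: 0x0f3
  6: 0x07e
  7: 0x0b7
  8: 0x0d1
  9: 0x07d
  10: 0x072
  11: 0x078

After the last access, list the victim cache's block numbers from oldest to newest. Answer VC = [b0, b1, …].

VC = [19, 15, 11]

  [0] addr=0x70 blk=7 s=3: MISS | VC []
  [1] addr=0x72 blk=7 s=3: L1-HIT | VC []
  [2] addr=0x138 blk=19 s=3: MISS | VC [7]
  [3] addr=0x77 blk=7 s=3: VC-HIT | VC [19]
  [4] addr=0x79 blk=7 s=3: L1-HIT | VC [19]
  [5] addr=0xf3 blk=15 s=3: MISS | VC [19, 7]
  [6] addr=0x7e blk=7 s=3: VC-HIT | VC [19, 15]
  [7] addr=0xb7 blk=11 s=3: MISS | VC [19, 15, 7]
  [8] addr=0xd1 blk=13 s=1: MISS | VC [19, 15, 7]
  [9] addr=0x7d blk=7 s=3: VC-HIT | VC [19, 15, 11]
  [10] addr=0x72 blk=7 s=3: L1-HIT | VC [19, 15, 11]
  [11] addr=0x78 blk=7 s=3: L1-HIT | VC [19, 15, 11]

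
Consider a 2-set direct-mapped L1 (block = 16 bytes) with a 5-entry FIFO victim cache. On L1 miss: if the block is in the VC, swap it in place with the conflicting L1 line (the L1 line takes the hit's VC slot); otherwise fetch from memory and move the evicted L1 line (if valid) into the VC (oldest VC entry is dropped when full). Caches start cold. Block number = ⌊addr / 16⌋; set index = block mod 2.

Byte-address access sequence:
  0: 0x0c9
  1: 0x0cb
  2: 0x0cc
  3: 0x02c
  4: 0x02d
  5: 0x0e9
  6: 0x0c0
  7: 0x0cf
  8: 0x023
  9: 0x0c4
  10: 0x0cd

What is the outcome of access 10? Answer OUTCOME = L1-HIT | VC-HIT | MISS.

OUTCOME = L1-HIT

0: 0xc9 (blk 12, set 0) → MISS  vc=[]
1: 0xcb (blk 12, set 0) → L1-HIT  vc=[]
2: 0xcc (blk 12, set 0) → L1-HIT  vc=[]
3: 0x2c (blk 2, set 0) → MISS  vc=[12]
4: 0x2d (blk 2, set 0) → L1-HIT  vc=[12]
5: 0xe9 (blk 14, set 0) → MISS  vc=[12, 2]
6: 0xc0 (blk 12, set 0) → VC-HIT  vc=[14, 2]
7: 0xcf (blk 12, set 0) → L1-HIT  vc=[14, 2]
8: 0x23 (blk 2, set 0) → VC-HIT  vc=[14, 12]
9: 0xc4 (blk 12, set 0) → VC-HIT  vc=[14, 2]
10: 0xcd (blk 12, set 0) → L1-HIT  vc=[14, 2]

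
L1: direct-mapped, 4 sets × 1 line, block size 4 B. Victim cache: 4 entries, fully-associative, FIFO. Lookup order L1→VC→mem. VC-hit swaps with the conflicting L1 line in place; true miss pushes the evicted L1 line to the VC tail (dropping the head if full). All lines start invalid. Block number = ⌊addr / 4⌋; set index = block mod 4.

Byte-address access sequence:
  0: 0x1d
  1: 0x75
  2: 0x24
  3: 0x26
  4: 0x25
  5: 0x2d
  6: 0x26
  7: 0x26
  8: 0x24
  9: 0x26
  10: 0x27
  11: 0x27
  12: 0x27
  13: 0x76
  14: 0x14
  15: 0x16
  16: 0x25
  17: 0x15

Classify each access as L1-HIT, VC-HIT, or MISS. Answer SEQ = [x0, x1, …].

#0 0x1d→b7/s3 MISS; vc=[]
#1 0x75→b29/s1 MISS; vc=[]
#2 0x24→b9/s1 MISS; vc=[29]
#3 0x26→b9/s1 L1-HIT; vc=[29]
#4 0x25→b9/s1 L1-HIT; vc=[29]
#5 0x2d→b11/s3 MISS; vc=[29,7]
#6 0x26→b9/s1 L1-HIT; vc=[29,7]
#7 0x26→b9/s1 L1-HIT; vc=[29,7]
#8 0x24→b9/s1 L1-HIT; vc=[29,7]
#9 0x26→b9/s1 L1-HIT; vc=[29,7]
#10 0x27→b9/s1 L1-HIT; vc=[29,7]
#11 0x27→b9/s1 L1-HIT; vc=[29,7]
#12 0x27→b9/s1 L1-HIT; vc=[29,7]
#13 0x76→b29/s1 VC-HIT; vc=[9,7]
#14 0x14→b5/s1 MISS; vc=[9,7,29]
#15 0x16→b5/s1 L1-HIT; vc=[9,7,29]
#16 0x25→b9/s1 VC-HIT; vc=[5,7,29]
#17 0x15→b5/s1 VC-HIT; vc=[9,7,29]

SEQ = [MISS, MISS, MISS, L1-HIT, L1-HIT, MISS, L1-HIT, L1-HIT, L1-HIT, L1-HIT, L1-HIT, L1-HIT, L1-HIT, VC-HIT, MISS, L1-HIT, VC-HIT, VC-HIT]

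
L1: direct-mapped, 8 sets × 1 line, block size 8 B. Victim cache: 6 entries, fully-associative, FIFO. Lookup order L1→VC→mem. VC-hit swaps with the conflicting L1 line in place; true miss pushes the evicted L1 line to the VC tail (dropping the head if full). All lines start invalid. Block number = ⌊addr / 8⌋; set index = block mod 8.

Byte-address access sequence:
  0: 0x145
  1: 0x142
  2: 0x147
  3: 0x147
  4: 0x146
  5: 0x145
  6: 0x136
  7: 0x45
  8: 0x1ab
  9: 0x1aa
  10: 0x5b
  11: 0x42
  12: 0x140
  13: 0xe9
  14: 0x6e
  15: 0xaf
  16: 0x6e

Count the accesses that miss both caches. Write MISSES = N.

MISSES = 8

0: 0x145 (blk 40, set 0) → MISS  vc=[]
1: 0x142 (blk 40, set 0) → L1-HIT  vc=[]
2: 0x147 (blk 40, set 0) → L1-HIT  vc=[]
3: 0x147 (blk 40, set 0) → L1-HIT  vc=[]
4: 0x146 (blk 40, set 0) → L1-HIT  vc=[]
5: 0x145 (blk 40, set 0) → L1-HIT  vc=[]
6: 0x136 (blk 38, set 6) → MISS  vc=[]
7: 0x45 (blk 8, set 0) → MISS  vc=[40]
8: 0x1ab (blk 53, set 5) → MISS  vc=[40]
9: 0x1aa (blk 53, set 5) → L1-HIT  vc=[40]
10: 0x5b (blk 11, set 3) → MISS  vc=[40]
11: 0x42 (blk 8, set 0) → L1-HIT  vc=[40]
12: 0x140 (blk 40, set 0) → VC-HIT  vc=[8]
13: 0xe9 (blk 29, set 5) → MISS  vc=[8, 53]
14: 0x6e (blk 13, set 5) → MISS  vc=[8, 53, 29]
15: 0xaf (blk 21, set 5) → MISS  vc=[8, 53, 29, 13]
16: 0x6e (blk 13, set 5) → VC-HIT  vc=[8, 53, 29, 21]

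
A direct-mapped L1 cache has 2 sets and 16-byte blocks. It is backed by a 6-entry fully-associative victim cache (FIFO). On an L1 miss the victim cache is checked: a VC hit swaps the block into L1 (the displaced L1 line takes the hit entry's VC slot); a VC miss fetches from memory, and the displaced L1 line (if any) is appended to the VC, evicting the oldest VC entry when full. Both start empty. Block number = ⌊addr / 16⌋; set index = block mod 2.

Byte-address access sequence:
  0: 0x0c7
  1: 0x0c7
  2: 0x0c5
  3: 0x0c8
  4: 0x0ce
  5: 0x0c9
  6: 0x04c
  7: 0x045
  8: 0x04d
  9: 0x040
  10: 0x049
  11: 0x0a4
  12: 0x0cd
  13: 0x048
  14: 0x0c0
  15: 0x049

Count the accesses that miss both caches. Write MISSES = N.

MISSES = 3

#0 0xc7→b12/s0 MISS; vc=[]
#1 0xc7→b12/s0 L1-HIT; vc=[]
#2 0xc5→b12/s0 L1-HIT; vc=[]
#3 0xc8→b12/s0 L1-HIT; vc=[]
#4 0xce→b12/s0 L1-HIT; vc=[]
#5 0xc9→b12/s0 L1-HIT; vc=[]
#6 0x4c→b4/s0 MISS; vc=[12]
#7 0x45→b4/s0 L1-HIT; vc=[12]
#8 0x4d→b4/s0 L1-HIT; vc=[12]
#9 0x40→b4/s0 L1-HIT; vc=[12]
#10 0x49→b4/s0 L1-HIT; vc=[12]
#11 0xa4→b10/s0 MISS; vc=[12,4]
#12 0xcd→b12/s0 VC-HIT; vc=[10,4]
#13 0x48→b4/s0 VC-HIT; vc=[10,12]
#14 0xc0→b12/s0 VC-HIT; vc=[10,4]
#15 0x49→b4/s0 VC-HIT; vc=[10,12]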